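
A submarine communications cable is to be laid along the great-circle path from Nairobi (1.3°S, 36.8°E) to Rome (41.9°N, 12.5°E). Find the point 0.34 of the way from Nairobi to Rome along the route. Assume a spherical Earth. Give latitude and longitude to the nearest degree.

The haversine formula gives a central angle δ ≈ 0.846 rad (48.5°) between the endpoints.
Interpolate at f = 0.34 with slerp weights a = sin((1−f)δ)/sin δ ≈ 0.708, b = sin(fδ)/sin δ ≈ 0.379.
p = a·p₁ + b·p₂ ≈ (0.842, 0.485, 0.237); φ = arcsin(p_z) ≈ 13.71°, λ = atan2(p_y, p_x) ≈ 29.94°.

≈ (14°N, 30°E)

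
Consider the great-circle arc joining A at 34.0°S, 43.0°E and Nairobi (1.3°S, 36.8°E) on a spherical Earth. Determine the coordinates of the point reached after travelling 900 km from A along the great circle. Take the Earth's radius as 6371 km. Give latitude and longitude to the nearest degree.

The haversine formula gives a central angle δ ≈ 0.580 rad (33.2°) between the endpoints. The total great-circle distance is δ·R ≈ 0.580 × 6371 ≈ 3693 km, so the target fraction is f = 900/3693 ≈ 0.244.
Interpolate at f ≈ 0.244 with slerp weights a = sin((1−f)δ)/sin δ ≈ 0.775, b = sin(fδ)/sin δ ≈ 0.257.
p = a·p₁ + b·p₂ ≈ (0.676, 0.592, -0.439); φ = arcsin(p_z) ≈ -26.05°, λ = atan2(p_y, p_x) ≈ 41.23°.

≈ 26°S, 41°E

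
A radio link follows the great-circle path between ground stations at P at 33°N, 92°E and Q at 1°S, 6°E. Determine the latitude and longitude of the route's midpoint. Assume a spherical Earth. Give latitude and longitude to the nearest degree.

From cos δ = sin φ₁ sin φ₂ + cos φ₁ cos φ₂ cos Δλ, the central angle is δ ≈ 1.522 rad (87.2°).
Interpolate at f = 1/2 with slerp weights a = sin((1−f)δ)/sin δ ≈ 0.690, b = sin(fδ)/sin δ ≈ 0.690.
p = a·p₁ + b·p₂ ≈ (0.666, 0.651, 0.364); φ = arcsin(p_z) ≈ 21.34°, λ = atan2(p_y, p_x) ≈ 44.33°.

≈ 21°N, 44°E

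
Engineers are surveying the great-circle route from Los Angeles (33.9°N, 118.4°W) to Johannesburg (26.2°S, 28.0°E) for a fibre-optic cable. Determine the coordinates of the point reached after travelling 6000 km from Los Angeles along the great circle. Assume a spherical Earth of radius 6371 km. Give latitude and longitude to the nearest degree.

≈ (23°N, 57°W)

Convert each endpoint to a unit vector on the sphere (x = cos φ cos λ, y = cos φ sin λ, z = sin φ).
The central angle between the endpoints is δ = arccos(p₁·p₂) ≈ 2.619 rad (150.1°). The total great-circle distance is δ·R ≈ 2.619 × 6371 ≈ 16686 km, so the target fraction is f = 6000/16686 ≈ 0.360.
Interpolate at f ≈ 0.360 with slerp weights a = sin((1−f)δ)/sin δ ≈ 1.992, b = sin(fδ)/sin δ ≈ 1.620.
p = a·p₁ + b·p₂ ≈ (0.497, -0.772, 0.396); φ = arcsin(p_z) ≈ 23.32°, λ = atan2(p_y, p_x) ≈ -57.23°.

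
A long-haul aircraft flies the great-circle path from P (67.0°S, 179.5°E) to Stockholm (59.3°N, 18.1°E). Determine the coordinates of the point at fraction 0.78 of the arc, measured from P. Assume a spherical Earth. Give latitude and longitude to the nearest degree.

Convert each endpoint to a unit vector on the sphere (x = cos φ cos λ, y = cos φ sin λ, z = sin φ).
The central angle between the endpoints is δ = arccos(p₁·p₂) ≈ 2.944 rad (168.7°).
Interpolate at f = 0.78 with slerp weights a = sin((1−f)δ)/sin δ ≈ 3.075, b = sin(fδ)/sin δ ≈ 3.813.
p = a·p₁ + b·p₂ ≈ (0.649, 0.615, 0.448); φ = arcsin(p_z) ≈ 26.60°, λ = atan2(p_y, p_x) ≈ 43.48°.

≈ (27°N, 43°E)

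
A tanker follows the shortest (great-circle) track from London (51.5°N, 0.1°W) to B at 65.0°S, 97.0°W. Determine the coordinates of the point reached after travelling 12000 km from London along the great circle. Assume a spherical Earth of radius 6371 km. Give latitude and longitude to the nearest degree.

Write both endpoints as unit vectors p₁, p₂ with components (cos φ cos λ, cos φ sin λ, sin φ).
The central angle between the endpoints is δ = arccos(p₁·p₂) ≈ 2.405 rad (137.8°). The total great-circle distance is δ·R ≈ 2.405 × 6371 ≈ 15323 km, so the target fraction is f = 12000/15323 ≈ 0.783.
Interpolate at f ≈ 0.783 with slerp weights a = sin((1−f)δ)/sin δ ≈ 0.742, b = sin(fδ)/sin δ ≈ 1.417.
p = a·p₁ + b·p₂ ≈ (0.389, -0.595, -0.703); φ = arcsin(p_z) ≈ -44.69°, λ = atan2(p_y, p_x) ≈ -56.83°.

≈ 45°S, 57°W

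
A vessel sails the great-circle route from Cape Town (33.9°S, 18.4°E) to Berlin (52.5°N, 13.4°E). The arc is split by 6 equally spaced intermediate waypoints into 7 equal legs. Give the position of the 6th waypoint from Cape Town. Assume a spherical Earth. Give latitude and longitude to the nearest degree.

≈ 40°N, 15°E

Write both endpoints as unit vectors p₁, p₂ with components (cos φ cos λ, cos φ sin λ, sin φ).
The central angle between the endpoints is δ = arccos(p₁·p₂) ≈ 1.510 rad (86.5°).
Interpolate at f = 6/7 with slerp weights a = sin((1−f)δ)/sin δ ≈ 0.214, b = sin(fδ)/sin δ ≈ 0.964.
p = a·p₁ + b·p₂ ≈ (0.740, 0.192, 0.645); φ = arcsin(p_z) ≈ 40.17°, λ = atan2(p_y, p_x) ≈ 14.56°.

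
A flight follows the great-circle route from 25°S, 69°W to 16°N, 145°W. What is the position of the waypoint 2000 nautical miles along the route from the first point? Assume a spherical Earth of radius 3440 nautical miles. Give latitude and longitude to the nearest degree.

≈ 10°S, 101°W

From cos δ = sin φ₁ sin φ₂ + cos φ₁ cos φ₂ cos Δλ, the central angle is δ ≈ 1.476 rad (84.6°). The total great-circle distance is δ·R ≈ 1.476 × 3440 ≈ 5079 nmi, so the target fraction is f = 2000/5079 ≈ 0.394.
Interpolate at f ≈ 0.394 with slerp weights a = sin((1−f)δ)/sin δ ≈ 0.784, b = sin(fδ)/sin δ ≈ 0.552.
p = a·p₁ + b·p₂ ≈ (-0.180, -0.967, -0.179); φ = arcsin(p_z) ≈ -10.32°, λ = atan2(p_y, p_x) ≈ -100.53°.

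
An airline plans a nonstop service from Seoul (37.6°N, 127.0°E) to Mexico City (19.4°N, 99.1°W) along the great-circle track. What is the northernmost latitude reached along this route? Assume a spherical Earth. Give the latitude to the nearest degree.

The great circle lies in the plane with unit normal n̂ = (p₁ × p₂)/|p₁ × p₂|.
Here n̂_z ≈ +0.567; the vertex latitude is φ_max = arccos|n̂_z| ≈ 55.4°.
Check via Clairaut: cos φ_max = |cos φ₁| · sin C = cos(37.6°)·sin(45.7°) ≈ 0.567, again giving ≈ 55.4°.

≈ 55°N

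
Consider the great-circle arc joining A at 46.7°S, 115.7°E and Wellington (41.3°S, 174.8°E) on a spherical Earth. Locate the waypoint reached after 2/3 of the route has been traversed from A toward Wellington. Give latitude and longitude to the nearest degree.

Convert each endpoint to a unit vector on the sphere (x = cos φ cos λ, y = cos φ sin λ, z = sin φ).
The central angle between the endpoints is δ = arccos(p₁·p₂) ≈ 0.730 rad (41.8°).
Interpolate at f = 2/3 with slerp weights a = sin((1−f)δ)/sin δ ≈ 0.361, b = sin(fδ)/sin δ ≈ 0.701.
p = a·p₁ + b·p₂ ≈ (-0.632, 0.271, -0.726); φ = arcsin(p_z) ≈ -46.54°, λ = atan2(p_y, p_x) ≈ 156.79°.

≈ 47°S, 157°E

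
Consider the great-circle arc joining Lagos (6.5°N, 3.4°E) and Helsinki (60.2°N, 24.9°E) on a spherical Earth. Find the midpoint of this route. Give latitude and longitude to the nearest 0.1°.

The haversine formula gives a central angle δ ≈ 0.979 rad (56.1°) between the endpoints.
Interpolate at f = 1/2 with slerp weights a = sin((1−f)δ)/sin δ ≈ 0.567, b = sin(fδ)/sin δ ≈ 0.567.
p = a·p₁ + b·p₂ ≈ (0.817, 0.152, 0.556); φ = arcsin(p_z) ≈ 33.76°, λ = atan2(p_y, p_x) ≈ 10.53°.

≈ 33.8°N, 10.5°E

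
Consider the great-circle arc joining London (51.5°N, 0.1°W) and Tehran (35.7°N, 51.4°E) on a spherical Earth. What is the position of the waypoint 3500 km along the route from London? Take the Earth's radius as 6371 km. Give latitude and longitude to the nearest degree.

Write both endpoints as unit vectors p₁, p₂ with components (cos φ cos λ, cos φ sin λ, sin φ).
The central angle between the endpoints is δ = arccos(p₁·p₂) ≈ 0.690 rad (39.5°). The total great-circle distance is δ·R ≈ 0.690 × 6371 ≈ 4395 km, so the target fraction is f = 3500/4395 ≈ 0.796.
Interpolate at f ≈ 0.796 with slerp weights a = sin((1−f)δ)/sin δ ≈ 0.220, b = sin(fδ)/sin δ ≈ 0.821.
p = a·p₁ + b·p₂ ≈ (0.553, 0.521, 0.651); φ = arcsin(p_z) ≈ 40.61°, λ = atan2(p_y, p_x) ≈ 43.29°.

≈ 41°N, 43°E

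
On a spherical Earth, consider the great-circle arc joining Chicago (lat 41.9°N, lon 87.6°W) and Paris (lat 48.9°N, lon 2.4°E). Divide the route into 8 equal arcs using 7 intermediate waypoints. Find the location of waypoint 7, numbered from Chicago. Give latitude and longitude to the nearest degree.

From cos δ = sin φ₁ sin φ₂ + cos φ₁ cos φ₂ cos Δλ, the central angle is δ ≈ 1.043 rad (59.8°).
Interpolate at f = 7/8 with slerp weights a = sin((1−f)δ)/sin δ ≈ 0.151, b = sin(fδ)/sin δ ≈ 0.916.
p = a·p₁ + b·p₂ ≈ (0.606, -0.087, 0.791); φ = arcsin(p_z) ≈ 52.24°, λ = atan2(p_y, p_x) ≈ -8.14°.

≈ lat 52°N, lon 8°W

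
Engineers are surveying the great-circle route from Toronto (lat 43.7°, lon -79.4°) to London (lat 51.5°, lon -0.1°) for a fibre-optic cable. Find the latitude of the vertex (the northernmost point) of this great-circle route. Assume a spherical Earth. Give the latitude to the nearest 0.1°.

The great circle lies in the plane with unit normal n̂ = (p₁ × p₂)/|p₁ × p₂|.
Here n̂_z ≈ +0.566; the vertex latitude is φ_max = arccos|n̂_z| ≈ 55.5°.
Check via Clairaut: cos φ_max = |cos φ₁| · sin C = cos(43.7°)·sin(51.5°) ≈ 0.566, again giving ≈ 55.5°.

≈ 55.5°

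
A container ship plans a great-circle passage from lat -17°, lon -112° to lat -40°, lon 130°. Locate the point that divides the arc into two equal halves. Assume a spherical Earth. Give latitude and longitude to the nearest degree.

≈ lat -46°, lon -161°

Write both endpoints as unit vectors p₁, p₂ with components (cos φ cos λ, cos φ sin λ, sin φ).
The central angle between the endpoints is δ = arccos(p₁·p₂) ≈ 1.727 rad (99.0°).
Interpolate at f = 1/2 with slerp weights a = sin((1−f)δ)/sin δ ≈ 0.770, b = sin(fδ)/sin δ ≈ 0.770.
p = a·p₁ + b·p₂ ≈ (-0.655, -0.231, -0.720); φ = arcsin(p_z) ≈ -46.04°, λ = atan2(p_y, p_x) ≈ -160.58°.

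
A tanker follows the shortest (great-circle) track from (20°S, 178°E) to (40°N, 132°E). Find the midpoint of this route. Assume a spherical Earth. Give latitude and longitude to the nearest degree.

Write both endpoints as unit vectors p₁, p₂ with components (cos φ cos λ, cos φ sin λ, sin φ).
The central angle between the endpoints is δ = arccos(p₁·p₂) ≈ 1.287 rad (73.7°).
Interpolate at f = 1/2 with slerp weights a = sin((1−f)δ)/sin δ ≈ 0.625, b = sin(fδ)/sin δ ≈ 0.625.
p = a·p₁ + b·p₂ ≈ (-0.907, 0.376, 0.188); φ = arcsin(p_z) ≈ 10.83°, λ = atan2(p_y, p_x) ≈ 157.47°.

≈ (11°N, 157°E)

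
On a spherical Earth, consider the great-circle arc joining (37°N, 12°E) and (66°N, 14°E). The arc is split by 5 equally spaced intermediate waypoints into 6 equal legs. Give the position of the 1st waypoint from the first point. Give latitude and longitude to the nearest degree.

Convert each endpoint to a unit vector on the sphere (x = cos φ cos λ, y = cos φ sin λ, z = sin φ).
The central angle between the endpoints is δ = arccos(p₁·p₂) ≈ 0.507 rad (29.0°).
Interpolate at f = 1/6 with slerp weights a = sin((1−f)δ)/sin δ ≈ 0.844, b = sin(fδ)/sin δ ≈ 0.174.
p = a·p₁ + b·p₂ ≈ (0.728, 0.157, 0.667); φ = arcsin(p_z) ≈ 41.84°, λ = atan2(p_y, p_x) ≈ 12.19°.

≈ (42°N, 12°E)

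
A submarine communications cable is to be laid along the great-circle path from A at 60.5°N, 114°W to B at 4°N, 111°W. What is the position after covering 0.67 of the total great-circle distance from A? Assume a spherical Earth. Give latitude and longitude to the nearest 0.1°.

≈ 22.7°N, 111.6°W

Write both endpoints as unit vectors p₁, p₂ with components (cos φ cos λ, cos φ sin λ, sin φ).
The central angle between the endpoints is δ = arccos(p₁·p₂) ≈ 0.987 rad (56.5°).
Interpolate at f = 0.67 with slerp weights a = sin((1−f)δ)/sin δ ≈ 0.383, b = sin(fδ)/sin δ ≈ 0.736.
p = a·p₁ + b·p₂ ≈ (-0.340, -0.858, 0.385); φ = arcsin(p_z) ≈ 22.65°, λ = atan2(p_y, p_x) ≈ -111.61°.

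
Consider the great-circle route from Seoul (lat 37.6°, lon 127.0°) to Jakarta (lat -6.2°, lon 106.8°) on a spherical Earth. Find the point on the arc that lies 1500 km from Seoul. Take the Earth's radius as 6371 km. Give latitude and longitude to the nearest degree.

≈ lat 25°, lon 120°

Convert each endpoint to a unit vector on the sphere (x = cos φ cos λ, y = cos φ sin λ, z = sin φ).
The central angle between the endpoints is δ = arccos(p₁·p₂) ≈ 0.832 rad (47.7°). The total great-circle distance is δ·R ≈ 0.832 × 6371 ≈ 5301 km, so the target fraction is f = 1500/5301 ≈ 0.283.
Interpolate at f ≈ 0.283 with slerp weights a = sin((1−f)δ)/sin δ ≈ 0.760, b = sin(fδ)/sin δ ≈ 0.316.
p = a·p₁ + b·p₂ ≈ (-0.453, 0.781, 0.430); φ = arcsin(p_z) ≈ 25.44°, λ = atan2(p_y, p_x) ≈ 120.11°.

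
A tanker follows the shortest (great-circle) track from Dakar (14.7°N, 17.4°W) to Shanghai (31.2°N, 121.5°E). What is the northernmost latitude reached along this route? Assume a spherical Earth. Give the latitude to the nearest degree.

The great circle lies in the plane with unit normal n̂ = (p₁ × p₂)/|p₁ × p₂|.
Here n̂_z ≈ +0.625; the vertex latitude is φ_max = arccos|n̂_z| ≈ 51.3°.
Check via Clairaut: cos φ_max = |cos φ₁| · sin C = cos(14.7°)·sin(40.2°) ≈ 0.625, again giving ≈ 51.3°.

≈ 51°N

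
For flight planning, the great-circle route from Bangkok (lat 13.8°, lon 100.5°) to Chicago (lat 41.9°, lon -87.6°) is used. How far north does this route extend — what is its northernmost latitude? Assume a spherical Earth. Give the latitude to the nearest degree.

The great circle lies in the plane with unit normal n̂ = (p₁ × p₂)/|p₁ × p₂|.
Here n̂_z ≈ +0.123; the vertex latitude is φ_max = arccos|n̂_z| ≈ 83.0°.

≈ 83°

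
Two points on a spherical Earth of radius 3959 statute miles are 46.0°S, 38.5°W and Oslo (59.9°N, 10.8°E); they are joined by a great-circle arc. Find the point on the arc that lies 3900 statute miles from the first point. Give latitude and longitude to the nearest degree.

≈ 7°N, 18°W

From cos δ = sin φ₁ sin φ₂ + cos φ₁ cos φ₂ cos Δλ, the central angle is δ ≈ 1.977 rad (113.3°). The total great-circle distance is δ·R ≈ 1.977 × 3959 ≈ 7827 mi, so the target fraction is f = 3900/7827 ≈ 0.498.
Interpolate at f ≈ 0.498 with slerp weights a = sin((1−f)δ)/sin δ ≈ 0.911, b = sin(fδ)/sin δ ≈ 0.907.
p = a·p₁ + b·p₂ ≈ (0.942, -0.309, 0.129); φ = arcsin(p_z) ≈ 7.43°, λ = atan2(p_y, p_x) ≈ -18.15°.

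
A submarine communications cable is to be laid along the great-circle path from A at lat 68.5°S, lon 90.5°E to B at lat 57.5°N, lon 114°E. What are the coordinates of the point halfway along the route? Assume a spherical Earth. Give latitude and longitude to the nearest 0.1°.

Write both endpoints as unit vectors p₁, p₂ with components (cos φ cos λ, cos φ sin λ, sin φ).
The central angle between the endpoints is δ = arccos(p₁·p₂) ≈ 2.219 rad (127.2°).
Interpolate at f = 1/2 with slerp weights a = sin((1−f)δ)/sin δ ≈ 1.124, b = sin(fδ)/sin δ ≈ 1.124.
p = a·p₁ + b·p₂ ≈ (-0.249, 0.964, -0.098); φ = arcsin(p_z) ≈ -5.61°, λ = atan2(p_y, p_x) ≈ 104.50°.

≈ lat 5.6°S, lon 104.5°E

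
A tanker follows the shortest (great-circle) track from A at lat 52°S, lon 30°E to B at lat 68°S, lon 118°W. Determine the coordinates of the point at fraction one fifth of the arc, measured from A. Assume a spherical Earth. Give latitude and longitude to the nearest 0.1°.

≈ lat 63.1°S, lon 24.0°E

The haversine formula gives a central angle δ ≈ 1.006 rad (57.7°) between the endpoints.
Interpolate at f = 1/5 with slerp weights a = sin((1−f)δ)/sin δ ≈ 0.853, b = sin(fδ)/sin δ ≈ 0.237.
p = a·p₁ + b·p₂ ≈ (0.413, 0.184, -0.892); φ = arcsin(p_z) ≈ -63.09°, λ = atan2(p_y, p_x) ≈ 24.04°.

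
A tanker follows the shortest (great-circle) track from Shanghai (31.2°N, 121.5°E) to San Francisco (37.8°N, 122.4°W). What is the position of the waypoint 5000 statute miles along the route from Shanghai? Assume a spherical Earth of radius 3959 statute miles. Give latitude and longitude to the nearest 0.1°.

≈ 47.0°N, 141.0°W

Convert each endpoint to a unit vector on the sphere (x = cos φ cos λ, y = cos φ sin λ, z = sin φ).
The central angle between the endpoints is δ = arccos(p₁·p₂) ≈ 1.551 rad (88.8°). The total great-circle distance is δ·R ≈ 1.551 × 3959 ≈ 6139 mi, so the target fraction is f = 5000/6139 ≈ 0.814.
Interpolate at f ≈ 0.814 with slerp weights a = sin((1−f)δ)/sin δ ≈ 0.284, b = sin(fδ)/sin δ ≈ 0.953.
p = a·p₁ + b·p₂ ≈ (-0.530, -0.429, 0.731); φ = arcsin(p_z) ≈ 46.99°, λ = atan2(p_y, p_x) ≈ -141.04°.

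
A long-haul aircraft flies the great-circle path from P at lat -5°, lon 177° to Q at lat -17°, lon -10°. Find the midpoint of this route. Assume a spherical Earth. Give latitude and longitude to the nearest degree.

The haversine formula gives a central angle δ ≈ 2.739 rad (156.9°) between the endpoints.
Interpolate at f = 1/2 with slerp weights a = sin((1−f)δ)/sin δ ≈ 2.501, b = sin(fδ)/sin δ ≈ 2.501.
p = a·p₁ + b·p₂ ≈ (-0.133, -0.285, -0.949); φ = arcsin(p_z) ≈ -71.68°, λ = atan2(p_y, p_x) ≈ -114.97°.

≈ lat -72°, lon -115°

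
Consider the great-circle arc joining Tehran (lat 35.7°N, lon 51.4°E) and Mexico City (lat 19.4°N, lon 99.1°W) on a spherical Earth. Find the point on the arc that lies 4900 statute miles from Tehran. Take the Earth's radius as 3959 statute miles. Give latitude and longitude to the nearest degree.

Convert each endpoint to a unit vector on the sphere (x = cos φ cos λ, y = cos φ sin λ, z = sin φ).
The central angle between the endpoints is δ = arccos(p₁·p₂) ≈ 2.063 rad (118.2°). The total great-circle distance is δ·R ≈ 2.063 × 3959 ≈ 8169 mi, so the target fraction is f = 4900/8169 ≈ 0.600.
Interpolate at f ≈ 0.600 with slerp weights a = sin((1−f)δ)/sin δ ≈ 0.834, b = sin(fδ)/sin δ ≈ 1.072.
p = a·p₁ + b·p₂ ≈ (0.263, -0.469, 0.843); φ = arcsin(p_z) ≈ 57.46°, λ = atan2(p_y, p_x) ≈ -60.78°.

≈ lat 57°N, lon 61°W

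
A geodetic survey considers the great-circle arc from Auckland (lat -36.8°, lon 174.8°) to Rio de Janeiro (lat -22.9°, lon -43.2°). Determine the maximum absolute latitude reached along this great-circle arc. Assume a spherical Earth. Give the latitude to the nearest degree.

The great circle lies in the plane with unit normal n̂ = (p₁ × p₂)/|p₁ × p₂|.
Here n̂_z ≈ +0.484; the vertex latitude is φ_max = arccos|n̂_z| ≈ 61.0°.
Check via Clairaut: cos φ_max = |cos φ₁| · sin C = cos(36.8°)·sin(142.8°) ≈ 0.484, again giving ≈ 61.0°.

≈ -61°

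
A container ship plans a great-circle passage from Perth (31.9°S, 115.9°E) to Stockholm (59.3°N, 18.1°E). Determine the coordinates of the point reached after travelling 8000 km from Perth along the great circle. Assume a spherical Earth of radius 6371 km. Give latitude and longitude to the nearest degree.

≈ (29°N, 76°E)

Convert each endpoint to a unit vector on the sphere (x = cos φ cos λ, y = cos φ sin λ, z = sin φ).
The central angle between the endpoints is δ = arccos(p₁·p₂) ≈ 2.110 rad (120.9°). The total great-circle distance is δ·R ≈ 2.110 × 6371 ≈ 13441 km, so the target fraction is f = 8000/13441 ≈ 0.595.
Interpolate at f ≈ 0.595 with slerp weights a = sin((1−f)δ)/sin δ ≈ 0.878, b = sin(fδ)/sin δ ≈ 1.108.
p = a·p₁ + b·p₂ ≈ (0.212, 0.847, 0.488); φ = arcsin(p_z) ≈ 29.23°, λ = atan2(p_y, p_x) ≈ 75.95°.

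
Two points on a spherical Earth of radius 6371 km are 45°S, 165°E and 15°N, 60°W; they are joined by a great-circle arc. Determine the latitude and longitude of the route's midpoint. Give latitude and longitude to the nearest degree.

≈ 33°S, 107°W

From cos δ = sin φ₁ sin φ₂ + cos φ₁ cos φ₂ cos Δλ, the central angle is δ ≈ 2.300 rad (131.8°).
Interpolate at f = 1/2 with slerp weights a = sin((1−f)δ)/sin δ ≈ 1.223, b = sin(fδ)/sin δ ≈ 1.223.
p = a·p₁ + b·p₂ ≈ (-0.245, -0.800, -0.548); φ = arcsin(p_z) ≈ -33.26°, λ = atan2(p_y, p_x) ≈ -107.02°.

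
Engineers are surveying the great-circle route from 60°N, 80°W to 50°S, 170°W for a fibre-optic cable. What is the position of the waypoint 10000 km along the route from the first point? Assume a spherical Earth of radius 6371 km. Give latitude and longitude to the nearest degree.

≈ 15°S, 143°W

Write both endpoints as unit vectors p₁, p₂ with components (cos φ cos λ, cos φ sin λ, sin φ).
The central angle between the endpoints is δ = arccos(p₁·p₂) ≈ 2.296 rad (131.6°). The total great-circle distance is δ·R ≈ 2.296 × 6371 ≈ 14629 km, so the target fraction is f = 10000/14629 ≈ 0.684.
Interpolate at f ≈ 0.684 with slerp weights a = sin((1−f)δ)/sin δ ≈ 0.888, b = sin(fδ)/sin δ ≈ 1.336.
p = a·p₁ + b·p₂ ≈ (-0.769, -0.586, -0.255); φ = arcsin(p_z) ≈ -14.77°, λ = atan2(p_y, p_x) ≈ -142.67°.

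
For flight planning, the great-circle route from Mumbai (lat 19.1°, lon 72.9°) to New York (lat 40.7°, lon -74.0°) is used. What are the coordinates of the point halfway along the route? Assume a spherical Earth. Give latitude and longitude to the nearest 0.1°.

Convert each endpoint to a unit vector on the sphere (x = cos φ cos λ, y = cos φ sin λ, z = sin φ).
The central angle between the endpoints is δ = arccos(p₁·p₂) ≈ 1.968 rad (112.8°).
Interpolate at f = 1/2 with slerp weights a = sin((1−f)δ)/sin δ ≈ 0.903, b = sin(fδ)/sin δ ≈ 0.903.
p = a·p₁ + b·p₂ ≈ (0.440, 0.157, 0.884); φ = arcsin(p_z) ≈ 62.16°, λ = atan2(p_y, p_x) ≈ 19.71°.

≈ lat 62.2°, lon 19.7°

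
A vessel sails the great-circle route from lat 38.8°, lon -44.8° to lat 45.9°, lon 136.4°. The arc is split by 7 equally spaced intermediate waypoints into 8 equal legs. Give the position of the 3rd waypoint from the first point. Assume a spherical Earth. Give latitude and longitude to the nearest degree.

≈ lat 75°, lon -47°

Write both endpoints as unit vectors p₁, p₂ with components (cos φ cos λ, cos φ sin λ, sin φ).
The central angle between the endpoints is δ = arccos(p₁·p₂) ≈ 1.663 rad (95.3°).
Interpolate at f = 3/8 with slerp weights a = sin((1−f)δ)/sin δ ≈ 0.866, b = sin(fδ)/sin δ ≈ 0.587.
p = a·p₁ + b·p₂ ≈ (0.183, -0.194, 0.964); φ = arcsin(p_z) ≈ 74.52°, λ = atan2(p_y, p_x) ≈ -46.64°.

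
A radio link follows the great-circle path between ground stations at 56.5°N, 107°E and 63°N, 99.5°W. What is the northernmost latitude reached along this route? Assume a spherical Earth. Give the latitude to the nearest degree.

The great circle lies in the plane with unit normal n̂ = (p₁ × p₂)/|p₁ × p₂|.
Here n̂_z ≈ +0.131; the vertex latitude is φ_max = arccos|n̂_z| ≈ 82.5°.
Check via Clairaut: cos φ_max = |cos φ₁| · sin C = cos(56.5°)·sin(13.7°) ≈ 0.131, again giving ≈ 82.5°.

≈ 82°N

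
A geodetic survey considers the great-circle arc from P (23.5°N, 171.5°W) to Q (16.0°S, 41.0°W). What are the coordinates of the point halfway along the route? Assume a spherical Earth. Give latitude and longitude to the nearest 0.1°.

From cos δ = sin φ₁ sin φ₂ + cos φ₁ cos φ₂ cos Δλ, the central angle is δ ≈ 2.322 rad (133.0°).
Interpolate at f = 1/2 with slerp weights a = sin((1−f)δ)/sin δ ≈ 1.255, b = sin(fδ)/sin δ ≈ 1.255.
p = a·p₁ + b·p₂ ≈ (-0.228, -0.961, 0.154); φ = arcsin(p_z) ≈ 8.89°, λ = atan2(p_y, p_x) ≈ -103.33°.

≈ (8.9°N, 103.3°W)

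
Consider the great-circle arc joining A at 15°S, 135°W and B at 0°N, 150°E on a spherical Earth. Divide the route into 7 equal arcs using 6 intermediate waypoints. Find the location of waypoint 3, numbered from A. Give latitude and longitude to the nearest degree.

≈ 11°S, 168°W

Convert each endpoint to a unit vector on the sphere (x = cos φ cos λ, y = cos φ sin λ, z = sin φ).
The central angle between the endpoints is δ = arccos(p₁·p₂) ≈ 1.318 rad (75.5°).
Interpolate at f = 3/7 with slerp weights a = sin((1−f)δ)/sin δ ≈ 0.706, b = sin(fδ)/sin δ ≈ 0.553.
p = a·p₁ + b·p₂ ≈ (-0.961, -0.206, -0.183); φ = arcsin(p_z) ≈ -10.53°, λ = atan2(p_y, p_x) ≈ -167.90°.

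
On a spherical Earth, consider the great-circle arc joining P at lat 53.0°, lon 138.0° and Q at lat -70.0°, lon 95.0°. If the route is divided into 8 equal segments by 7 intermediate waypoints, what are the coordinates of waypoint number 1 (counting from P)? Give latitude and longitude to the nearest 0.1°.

≈ lat 37.7°, lon 132.2°

Write both endpoints as unit vectors p₁, p₂ with components (cos φ cos λ, cos φ sin λ, sin φ).
The central angle between the endpoints is δ = arccos(p₁·p₂) ≈ 2.214 rad (126.9°).
Interpolate at f = 1/8 with slerp weights a = sin((1−f)δ)/sin δ ≈ 1.167, b = sin(fδ)/sin δ ≈ 0.342.
p = a·p₁ + b·p₂ ≈ (-0.532, 0.586, 0.611); φ = arcsin(p_z) ≈ 37.66°, λ = atan2(p_y, p_x) ≈ 132.22°.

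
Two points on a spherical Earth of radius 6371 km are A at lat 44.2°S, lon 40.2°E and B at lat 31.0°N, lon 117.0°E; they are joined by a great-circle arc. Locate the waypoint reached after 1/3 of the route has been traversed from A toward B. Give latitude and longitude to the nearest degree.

Convert each endpoint to a unit vector on the sphere (x = cos φ cos λ, y = cos φ sin λ, z = sin φ).
The central angle between the endpoints is δ = arccos(p₁·p₂) ≈ 1.791 rad (102.6°).
Interpolate at f = 1/3 with slerp weights a = sin((1−f)δ)/sin δ ≈ 0.953, b = sin(fδ)/sin δ ≈ 0.576.
p = a·p₁ + b·p₂ ≈ (0.298, 0.881, -0.368); φ = arcsin(p_z) ≈ -21.57°, λ = atan2(p_y, p_x) ≈ 71.34°.

≈ lat 22°S, lon 71°E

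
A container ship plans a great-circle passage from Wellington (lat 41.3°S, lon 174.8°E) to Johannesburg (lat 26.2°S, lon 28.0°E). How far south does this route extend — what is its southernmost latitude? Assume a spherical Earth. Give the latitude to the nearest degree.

The great circle lies in the plane with unit normal n̂ = (p₁ × p₂)/|p₁ × p₂|.
Here n̂_z ≈ -0.384; the vertex latitude is φ_max = arccos|n̂_z| ≈ 67.4°.
Check via Clairaut: cos φ_max = |cos φ₁| · sin C = cos(41.3°)·sin(149.3°) ≈ 0.384, again giving ≈ 67.4°.

≈ 67°S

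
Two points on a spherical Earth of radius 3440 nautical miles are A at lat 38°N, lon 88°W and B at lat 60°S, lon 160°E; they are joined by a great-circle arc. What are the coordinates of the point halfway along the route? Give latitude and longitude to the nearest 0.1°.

≈ lat 18.3°S, lon 125.7°W

Convert each endpoint to a unit vector on the sphere (x = cos φ cos λ, y = cos φ sin λ, z = sin φ).
The central angle between the endpoints is δ = arccos(p₁·p₂) ≈ 2.320 rad (132.9°).
Interpolate at f = 1/2 with slerp weights a = sin((1−f)δ)/sin δ ≈ 1.252, b = sin(fδ)/sin δ ≈ 1.252.
p = a·p₁ + b·p₂ ≈ (-0.554, -0.772, -0.313); φ = arcsin(p_z) ≈ -18.26°, λ = atan2(p_y, p_x) ≈ -125.66°.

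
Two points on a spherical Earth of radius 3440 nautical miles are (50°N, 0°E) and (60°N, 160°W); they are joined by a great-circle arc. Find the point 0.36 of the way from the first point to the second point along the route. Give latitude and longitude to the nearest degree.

≈ (74°N, 16°W)

From cos δ = sin φ₁ sin φ₂ + cos φ₁ cos φ₂ cos Δλ, the central angle is δ ≈ 1.201 rad (68.8°).
Interpolate at f = 0.36 with slerp weights a = sin((1−f)δ)/sin δ ≈ 0.746, b = sin(fδ)/sin δ ≈ 0.449.
p = a·p₁ + b·p₂ ≈ (0.268, -0.077, 0.960); φ = arcsin(p_z) ≈ 73.81°, λ = atan2(p_y, p_x) ≈ -16.00°.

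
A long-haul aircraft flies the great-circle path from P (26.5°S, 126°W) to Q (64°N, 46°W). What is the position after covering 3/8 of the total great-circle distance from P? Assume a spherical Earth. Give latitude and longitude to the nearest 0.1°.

≈ (10.7°N, 108.2°W)

Write both endpoints as unit vectors p₁, p₂ with components (cos φ cos λ, cos φ sin λ, sin φ).
The central angle between the endpoints is δ = arccos(p₁·p₂) ≈ 1.910 rad (109.4°).
Interpolate at f = 3/8 with slerp weights a = sin((1−f)δ)/sin δ ≈ 0.986, b = sin(fδ)/sin δ ≈ 0.696.
p = a·p₁ + b·p₂ ≈ (-0.307, -0.933, 0.186); φ = arcsin(p_z) ≈ 10.71°, λ = atan2(p_y, p_x) ≈ -108.18°.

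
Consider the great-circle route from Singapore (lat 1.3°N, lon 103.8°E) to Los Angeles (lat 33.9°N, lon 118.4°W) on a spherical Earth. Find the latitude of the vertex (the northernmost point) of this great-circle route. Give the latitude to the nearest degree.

The great circle lies in the plane with unit normal n̂ = (p₁ × p₂)/|p₁ × p₂|.
Here n̂_z ≈ +0.698; the vertex latitude is φ_max = arccos|n̂_z| ≈ 45.7°.

≈ 46°N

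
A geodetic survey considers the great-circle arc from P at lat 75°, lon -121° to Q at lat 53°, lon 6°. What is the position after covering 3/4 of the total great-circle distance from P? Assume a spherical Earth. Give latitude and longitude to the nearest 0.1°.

≈ lat 64.2°, lon -1.6°

Write both endpoints as unit vectors p₁, p₂ with components (cos φ cos λ, cos φ sin λ, sin φ).
The central angle between the endpoints is δ = arccos(p₁·p₂) ≈ 0.826 rad (47.3°).
Interpolate at f = 3/4 with slerp weights a = sin((1−f)δ)/sin δ ≈ 0.279, b = sin(fδ)/sin δ ≈ 0.790.
p = a·p₁ + b·p₂ ≈ (0.436, -0.012, 0.900); φ = arcsin(p_z) ≈ 64.17°, λ = atan2(p_y, p_x) ≈ -1.60°.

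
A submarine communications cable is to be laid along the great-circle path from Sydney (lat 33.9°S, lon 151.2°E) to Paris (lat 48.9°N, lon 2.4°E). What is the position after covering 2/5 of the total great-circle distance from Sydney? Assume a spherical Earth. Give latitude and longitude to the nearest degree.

≈ lat 13°N, lon 110°E

Convert each endpoint to a unit vector on the sphere (x = cos φ cos λ, y = cos φ sin λ, z = sin φ).
The central angle between the endpoints is δ = arccos(p₁·p₂) ≈ 2.662 rad (152.5°).
Interpolate at f = 2/5 with slerp weights a = sin((1−f)δ)/sin δ ≈ 2.165, b = sin(fδ)/sin δ ≈ 1.894.
p = a·p₁ + b·p₂ ≈ (-0.331, 0.918, 0.220); φ = arcsin(p_z) ≈ 12.70°, λ = atan2(p_y, p_x) ≈ 109.81°.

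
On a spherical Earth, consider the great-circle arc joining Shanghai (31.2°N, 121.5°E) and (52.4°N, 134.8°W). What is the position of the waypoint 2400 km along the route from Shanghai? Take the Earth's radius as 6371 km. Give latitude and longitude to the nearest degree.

≈ (47°N, 141°E)

Convert each endpoint to a unit vector on the sphere (x = cos φ cos λ, y = cos φ sin λ, z = sin φ).
The central angle between the endpoints is δ = arccos(p₁·p₂) ≈ 1.280 rad (73.3°). The total great-circle distance is δ·R ≈ 1.280 × 6371 ≈ 8154 km, so the target fraction is f = 2400/8154 ≈ 0.294.
Interpolate at f ≈ 0.294 with slerp weights a = sin((1−f)δ)/sin δ ≈ 0.820, b = sin(fδ)/sin δ ≈ 0.384.
p = a·p₁ + b·p₂ ≈ (-0.531, 0.432, 0.729); φ = arcsin(p_z) ≈ 46.79°, λ = atan2(p_y, p_x) ≈ 140.92°.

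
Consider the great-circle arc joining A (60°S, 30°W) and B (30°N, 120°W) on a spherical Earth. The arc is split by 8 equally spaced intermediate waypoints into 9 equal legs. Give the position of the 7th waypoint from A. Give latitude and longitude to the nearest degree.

From cos δ = sin φ₁ sin φ₂ + cos φ₁ cos φ₂ cos Δλ, the central angle is δ ≈ 2.019 rad (115.7°).
Interpolate at f = 7/9 with slerp weights a = sin((1−f)δ)/sin δ ≈ 0.481, b = sin(fδ)/sin δ ≈ 1.109.
p = a·p₁ + b·p₂ ≈ (-0.272, -0.952, 0.138); φ = arcsin(p_z) ≈ 7.93°, λ = atan2(p_y, p_x) ≈ -105.94°.

≈ (8°N, 106°W)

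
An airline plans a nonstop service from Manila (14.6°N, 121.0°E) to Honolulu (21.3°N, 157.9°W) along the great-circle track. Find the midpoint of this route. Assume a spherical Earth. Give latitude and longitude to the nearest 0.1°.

Write both endpoints as unit vectors p₁, p₂ with components (cos φ cos λ, cos φ sin λ, sin φ).
The central angle between the endpoints is δ = arccos(p₁·p₂) ≈ 1.338 rad (76.6°).
Interpolate at f = 1/2 with slerp weights a = sin((1−f)δ)/sin δ ≈ 0.637, b = sin(fδ)/sin δ ≈ 0.637.
p = a·p₁ + b·p₂ ≈ (-0.868, 0.305, 0.392); φ = arcsin(p_z) ≈ 23.09°, λ = atan2(p_y, p_x) ≈ 160.62°.

≈ 23.1°N, 160.6°E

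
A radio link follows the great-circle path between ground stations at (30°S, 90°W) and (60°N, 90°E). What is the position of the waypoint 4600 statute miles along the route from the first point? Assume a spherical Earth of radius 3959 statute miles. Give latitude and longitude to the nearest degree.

Write both endpoints as unit vectors p₁, p₂ with components (cos φ cos λ, cos φ sin λ, sin φ).
The central angle between the endpoints is δ = arccos(p₁·p₂) ≈ 2.618 rad (150.0°). The total great-circle distance is δ·R ≈ 2.618 × 3959 ≈ 10365 mi, so the target fraction is f = 4600/10365 ≈ 0.444.
Interpolate at f ≈ 0.444 with slerp weights a = sin((1−f)δ)/sin δ ≈ 1.987, b = sin(fδ)/sin δ ≈ 1.835.
p = a·p₁ + b·p₂ ≈ (0.000, -0.803, 0.596); φ = arcsin(p_z) ≈ 36.57°, λ = atan2(p_y, p_x) ≈ -90.00°.

≈ (37°N, 90°W)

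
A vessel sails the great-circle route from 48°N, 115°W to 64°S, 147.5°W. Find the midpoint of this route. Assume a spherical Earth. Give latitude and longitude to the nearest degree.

≈ 8°S, 128°W

The haversine formula gives a central angle δ ≈ 2.005 rad (114.9°) between the endpoints.
Interpolate at f = 1/2 with slerp weights a = sin((1−f)δ)/sin δ ≈ 0.929, b = sin(fδ)/sin δ ≈ 0.929.
p = a·p₁ + b·p₂ ≈ (-0.606, -0.782, -0.145); φ = arcsin(p_z) ≈ -8.31°, λ = atan2(p_y, p_x) ≈ -127.77°.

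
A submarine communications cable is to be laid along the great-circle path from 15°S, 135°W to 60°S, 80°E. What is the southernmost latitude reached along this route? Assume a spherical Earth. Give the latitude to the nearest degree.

The great circle lies in the plane with unit normal n̂ = (p₁ × p₂)/|p₁ × p₂|.
Here n̂_z ≈ -0.281; the vertex latitude is φ_max = arccos|n̂_z| ≈ 73.7°.

≈ 74°S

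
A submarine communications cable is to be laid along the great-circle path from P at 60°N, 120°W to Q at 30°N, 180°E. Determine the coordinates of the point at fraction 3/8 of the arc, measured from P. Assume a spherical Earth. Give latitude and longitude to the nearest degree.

Write both endpoints as unit vectors p₁, p₂ with components (cos φ cos λ, cos φ sin λ, sin φ).
The central angle between the endpoints is δ = arccos(p₁·p₂) ≈ 0.864 rad (49.5°).
Interpolate at f = 3/8 with slerp weights a = sin((1−f)δ)/sin δ ≈ 0.676, b = sin(fδ)/sin δ ≈ 0.419.
p = a·p₁ + b·p₂ ≈ (-0.532, -0.293, 0.795); φ = arcsin(p_z) ≈ 52.64°, λ = atan2(p_y, p_x) ≈ -151.16°.

≈ 53°N, 151°W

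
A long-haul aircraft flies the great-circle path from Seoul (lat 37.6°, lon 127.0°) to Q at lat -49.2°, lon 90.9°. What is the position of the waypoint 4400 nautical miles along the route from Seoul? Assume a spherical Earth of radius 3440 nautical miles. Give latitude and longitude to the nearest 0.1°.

≈ lat -31.6°, lon 101.3°

From cos δ = sin φ₁ sin φ₂ + cos φ₁ cos φ₂ cos Δλ, the central angle is δ ≈ 1.614 rad (92.5°). The total great-circle distance is δ·R ≈ 1.614 × 3440 ≈ 5554 nmi, so the target fraction is f = 4400/5554 ≈ 0.792.
Interpolate at f ≈ 0.792 with slerp weights a = sin((1−f)δ)/sin δ ≈ 0.329, b = sin(fδ)/sin δ ≈ 0.959.
p = a·p₁ + b·p₂ ≈ (-0.167, 0.835, -0.525); φ = arcsin(p_z) ≈ -31.65°, λ = atan2(p_y, p_x) ≈ 101.31°.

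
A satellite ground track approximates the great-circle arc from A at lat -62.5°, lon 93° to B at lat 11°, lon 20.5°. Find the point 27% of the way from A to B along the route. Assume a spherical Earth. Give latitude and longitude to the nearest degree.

≈ lat -48°, lon 57°

Convert each endpoint to a unit vector on the sphere (x = cos φ cos λ, y = cos φ sin λ, z = sin φ).
The central angle between the endpoints is δ = arccos(p₁·p₂) ≈ 1.604 rad (91.9°).
Interpolate at f = 0.27 with slerp weights a = sin((1−f)δ)/sin δ ≈ 0.922, b = sin(fδ)/sin δ ≈ 0.420.
p = a·p₁ + b·p₂ ≈ (0.364, 0.569, -0.737); φ = arcsin(p_z) ≈ -47.50°, λ = atan2(p_y, p_x) ≈ 57.42°.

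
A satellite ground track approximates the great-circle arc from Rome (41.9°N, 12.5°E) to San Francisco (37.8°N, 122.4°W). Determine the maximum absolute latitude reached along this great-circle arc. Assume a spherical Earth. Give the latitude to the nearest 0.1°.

The great circle lies in the plane with unit normal n̂ = (p₁ × p₂)/|p₁ × p₂|.
Here n̂_z ≈ -0.417; the vertex latitude is φ_max = arccos|n̂_z| ≈ 65.4°.
Check via Clairaut: cos φ_max = |cos φ₁| · sin C = cos(41.9°)·sin(34.0°) ≈ 0.417, again giving ≈ 65.4°.

≈ 65.4°N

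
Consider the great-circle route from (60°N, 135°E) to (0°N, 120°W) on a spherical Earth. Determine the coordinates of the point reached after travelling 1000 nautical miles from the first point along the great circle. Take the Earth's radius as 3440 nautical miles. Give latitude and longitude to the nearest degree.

≈ (60°N, 168°E)

The haversine formula gives a central angle δ ≈ 1.701 rad (97.4°) between the endpoints. The total great-circle distance is δ·R ≈ 1.701 × 3440 ≈ 5850 nmi, so the target fraction is f = 1000/5850 ≈ 0.171.
Interpolate at f ≈ 0.171 with slerp weights a = sin((1−f)δ)/sin δ ≈ 0.995, b = sin(fδ)/sin δ ≈ 0.289.
p = a·p₁ + b·p₂ ≈ (-0.496, 0.102, 0.862); φ = arcsin(p_z) ≈ 59.55°, λ = atan2(p_y, p_x) ≈ 168.43°.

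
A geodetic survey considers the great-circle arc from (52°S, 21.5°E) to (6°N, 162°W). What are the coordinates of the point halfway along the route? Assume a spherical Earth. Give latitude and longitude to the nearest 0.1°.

Convert each endpoint to a unit vector on the sphere (x = cos φ cos λ, y = cos φ sin λ, z = sin φ).
The central angle between the endpoints is δ = arccos(p₁·p₂) ≈ 2.337 rad (133.9°).
Interpolate at f = 1/2 with slerp weights a = sin((1−f)δ)/sin δ ≈ 1.277, b = sin(fδ)/sin δ ≈ 1.277.
p = a·p₁ + b·p₂ ≈ (-0.476, -0.104, -0.873); φ = arcsin(p_z) ≈ -60.81°, λ = atan2(p_y, p_x) ≈ -167.65°.

≈ (60.8°S, 167.6°W)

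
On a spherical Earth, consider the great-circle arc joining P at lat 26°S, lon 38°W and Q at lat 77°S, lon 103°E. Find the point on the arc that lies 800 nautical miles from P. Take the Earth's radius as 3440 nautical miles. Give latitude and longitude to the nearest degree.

≈ lat 39°S, lon 35°W

Convert each endpoint to a unit vector on the sphere (x = cos φ cos λ, y = cos φ sin λ, z = sin φ).
The central angle between the endpoints is δ = arccos(p₁·p₂) ≈ 1.297 rad (74.3°). The total great-circle distance is δ·R ≈ 1.297 × 3440 ≈ 4463 nmi, so the target fraction is f = 800/4463 ≈ 0.179.
Interpolate at f ≈ 0.179 with slerp weights a = sin((1−f)δ)/sin δ ≈ 0.908, b = sin(fδ)/sin δ ≈ 0.239.
p = a·p₁ + b·p₂ ≈ (0.631, -0.450, -0.631); φ = arcsin(p_z) ≈ -39.16°, λ = atan2(p_y, p_x) ≈ -35.50°.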